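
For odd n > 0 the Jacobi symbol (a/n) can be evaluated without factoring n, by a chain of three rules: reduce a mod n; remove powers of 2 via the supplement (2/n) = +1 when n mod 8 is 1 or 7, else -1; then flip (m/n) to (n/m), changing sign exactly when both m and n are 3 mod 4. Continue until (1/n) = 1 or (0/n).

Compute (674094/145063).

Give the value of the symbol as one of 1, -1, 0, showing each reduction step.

-1

(674094/145063) = (93842/145063)   [reduce mod 145063]
93842 = 2^1·46921; (2/145063) = +1 since 145063 mod 8 = 7, so (93842/145063) = (+1)^1·(46921/145063); sign now +1
reciprocity: (46921/145063) = +1·(145063/46921) since 46921 mod 4 = 1, 145063 mod 4 = 3; sign now +1
(145063/46921) = (4300/46921)   [reduce mod 46921]
4300 = 2^2·1075; (2/46921) = +1 since 46921 mod 8 = 1, so (4300/46921) = (+1)^2·(1075/46921); sign now +1
reciprocity: (1075/46921) = +1·(46921/1075) since 1075 mod 4 = 3, 46921 mod 4 = 1; sign now +1
(46921/1075) = (696/1075)   [reduce mod 1075]
696 = 2^3·87; (2/1075) = -1 since 1075 mod 8 = 3, so (696/1075) = (-1)^3·(87/1075); sign now -1
reciprocity: (87/1075) = -1·(1075/87) since 87 mod 4 = 3, 1075 mod 4 = 3; sign now +1
(1075/87) = (31/87)   [reduce mod 87]
reciprocity: (31/87) = -1·(87/31) since 31 mod 4 = 3, 87 mod 4 = 3; sign now -1
(87/31) = (25/31)   [reduce mod 31]
reciprocity: (25/31) = +1·(31/25) since 25 mod 4 = 1, 31 mod 4 = 3; sign now -1
(31/25) = (6/25)   [reduce mod 25]
6 = 2^1·3; (2/25) = +1 since 25 mod 8 = 1, so (6/25) = (+1)^1·(3/25); sign now -1
reciprocity: (3/25) = +1·(25/3) since 3 mod 4 = 3, 25 mod 4 = 1; sign now -1
(25/3) = (1/3)   [reduce mod 3]
(1/3) = 1; final value = sign = -1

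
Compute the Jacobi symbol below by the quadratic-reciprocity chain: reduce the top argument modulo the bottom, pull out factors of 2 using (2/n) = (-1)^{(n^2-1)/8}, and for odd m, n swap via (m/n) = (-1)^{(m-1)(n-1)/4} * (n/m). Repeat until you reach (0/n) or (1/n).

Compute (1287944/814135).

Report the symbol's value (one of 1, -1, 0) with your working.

0

(1287944/814135): 1287944 mod 814135 = 473809, so (1287944/814135) = (473809/814135)
flip (473809/814135) -> (814135/473809): both odd, 473809 mod 4 = 1, 814135 mod 4 = 3, so the flip contributes +1; sign now +1
(814135/473809): 814135 mod 473809 = 340326, so (814135/473809) = (340326/473809)
factor out 2^1: 340326 = 2^1·170163; with 473809 mod 8 = 1, (2/473809) = +1; sign now +1; continue with (170163/473809)
flip (170163/473809) -> (473809/170163): both odd, 170163 mod 4 = 3, 473809 mod 4 = 1, so the flip contributes +1; sign now +1
(473809/170163): 473809 mod 170163 = 133483, so (473809/170163) = (133483/170163)
flip (133483/170163) -> (170163/133483): both odd, 133483 mod 4 = 3, 170163 mod 4 = 3, so the flip contributes -1; sign now -1
(170163/133483): 170163 mod 133483 = 36680, so (170163/133483) = (36680/133483)
factor out 2^3: 36680 = 2^3·4585; with 133483 mod 8 = 3, (2/133483) = -1; sign now +1; continue with (4585/133483)
flip (4585/133483) -> (133483/4585): both odd, 4585 mod 4 = 1, 133483 mod 4 = 3, so the flip contributes +1; sign now +1
(133483/4585): 133483 mod 4585 = 518, so (133483/4585) = (518/4585)
factor out 2^1: 518 = 2^1·259; with 4585 mod 8 = 1, (2/4585) = +1; sign now +1; continue with (259/4585)
flip (259/4585) -> (4585/259): both odd, 259 mod 4 = 3, 4585 mod 4 = 1, so the flip contributes +1; sign now +1
(4585/259): 4585 mod 259 = 182, so (4585/259) = (182/259)
factor out 2^1: 182 = 2^1·91; with 259 mod 8 = 3, (2/259) = -1; sign now -1; continue with (91/259)
flip (91/259) -> (259/91): both odd, 91 mod 4 = 3, 259 mod 4 = 3, so the flip contributes -1; sign now +1
(259/91): 259 mod 91 = 77, so (259/91) = (77/91)
flip (77/91) -> (91/77): both odd, 77 mod 4 = 1, 91 mod 4 = 3, so the flip contributes +1; sign now +1
(91/77): 91 mod 77 = 14, so (91/77) = (14/77)
factor out 2^1: 14 = 2^1·7; with 77 mod 8 = 5, (2/77) = -1; sign now -1; continue with (7/77)
flip (7/77) -> (77/7): both odd, 7 mod 4 = 3, 77 mod 4 = 1, so the flip contributes +1; sign now -1
(77/7): 77 mod 7 = 0, so (77/7) = (0/7)
reached (0/7); gcd(a, n) > 1, so (0/7) = 0 and the symbol is 0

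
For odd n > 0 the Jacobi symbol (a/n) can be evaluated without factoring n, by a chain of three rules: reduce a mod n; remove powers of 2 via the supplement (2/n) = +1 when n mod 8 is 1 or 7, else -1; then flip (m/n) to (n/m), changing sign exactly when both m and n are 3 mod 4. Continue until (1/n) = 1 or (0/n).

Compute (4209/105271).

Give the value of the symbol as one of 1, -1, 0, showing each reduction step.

reciprocity: (4209/105271) = +1·(105271/4209) since 4209 mod 4 = 1, 105271 mod 4 = 3; sign now +1
(105271/4209) = (46/4209)   [reduce mod 4209]
46 = 2^1·23; (2/4209) = +1 since 4209 mod 8 = 1, so (46/4209) = (+1)^1·(23/4209); sign now +1
reciprocity: (23/4209) = +1·(4209/23) since 23 mod 4 = 3, 4209 mod 4 = 1; sign now +1
(4209/23) = (0/23)   [reduce mod 23]
(0/23) = 0   [gcd(a, n) > 1]; final value = 0

0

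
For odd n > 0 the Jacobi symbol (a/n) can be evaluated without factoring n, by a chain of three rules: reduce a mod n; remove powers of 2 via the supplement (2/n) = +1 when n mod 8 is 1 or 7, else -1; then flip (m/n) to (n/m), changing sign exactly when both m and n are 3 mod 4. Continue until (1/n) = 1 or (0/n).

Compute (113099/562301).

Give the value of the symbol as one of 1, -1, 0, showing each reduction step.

reciprocity: (113099/562301) = +1·(562301/113099) since 113099 mod 4 = 3, 562301 mod 4 = 1; sign now +1
(562301/113099) = (109905/113099)   [reduce mod 113099]
reciprocity: (109905/113099) = +1·(113099/109905) since 109905 mod 4 = 1, 113099 mod 4 = 3; sign now +1
(113099/109905) = (3194/109905)   [reduce mod 109905]
3194 = 2^1·1597; (2/109905) = +1 since 109905 mod 8 = 1, so (3194/109905) = (+1)^1·(1597/109905); sign now +1
reciprocity: (1597/109905) = +1·(109905/1597) since 1597 mod 4 = 1, 109905 mod 4 = 1; sign now +1
(109905/1597) = (1309/1597)   [reduce mod 1597]
reciprocity: (1309/1597) = +1·(1597/1309) since 1309 mod 4 = 1, 1597 mod 4 = 1; sign now +1
(1597/1309) = (288/1309)   [reduce mod 1309]
288 = 2^5·9; (2/1309) = -1 since 1309 mod 8 = 5, so (288/1309) = (-1)^5·(9/1309); sign now -1
reciprocity: (9/1309) = +1·(1309/9) since 9 mod 4 = 1, 1309 mod 4 = 1; sign now -1
(1309/9) = (4/9)   [reduce mod 9]
4 = 2^2·1; (2/9) = +1 since 9 mod 8 = 1, so (4/9) = (+1)^2·(1/9); sign now -1
(1/9) = 1; final value = sign = -1

-1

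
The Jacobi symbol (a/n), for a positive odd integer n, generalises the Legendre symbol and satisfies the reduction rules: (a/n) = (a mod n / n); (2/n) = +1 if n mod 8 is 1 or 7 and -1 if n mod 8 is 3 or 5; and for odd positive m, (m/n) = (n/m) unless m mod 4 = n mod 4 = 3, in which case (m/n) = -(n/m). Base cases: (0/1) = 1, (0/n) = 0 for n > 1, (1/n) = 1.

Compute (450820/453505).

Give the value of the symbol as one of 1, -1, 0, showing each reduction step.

0

factor out 2^2: 450820 = 2^2·112705; with 453505 mod 8 = 1, (2/453505) = +1; sign now +1; continue with (112705/453505)
flip (112705/453505) -> (453505/112705): both odd, 112705 mod 4 = 1, 453505 mod 4 = 1, so the flip contributes +1; sign now +1
(453505/112705): 453505 mod 112705 = 2685, so (453505/112705) = (2685/112705)
flip (2685/112705) -> (112705/2685): both odd, 2685 mod 4 = 1, 112705 mod 4 = 1, so the flip contributes +1; sign now +1
(112705/2685): 112705 mod 2685 = 2620, so (112705/2685) = (2620/2685)
factor out 2^2: 2620 = 2^2·655; with 2685 mod 8 = 5, (2/2685) = -1; sign now +1; continue with (655/2685)
flip (655/2685) -> (2685/655): both odd, 655 mod 4 = 3, 2685 mod 4 = 1, so the flip contributes +1; sign now +1
(2685/655): 2685 mod 655 = 65, so (2685/655) = (65/655)
flip (65/655) -> (655/65): both odd, 65 mod 4 = 1, 655 mod 4 = 3, so the flip contributes +1; sign now +1
(655/65): 655 mod 65 = 5, so (655/65) = (5/65)
flip (5/65) -> (65/5): both odd, 5 mod 4 = 1, 65 mod 4 = 1, so the flip contributes +1; sign now +1
(65/5): 65 mod 5 = 0, so (65/5) = (0/5)
reached (0/5); gcd(a, n) > 1, so (0/5) = 0 and the symbol is 0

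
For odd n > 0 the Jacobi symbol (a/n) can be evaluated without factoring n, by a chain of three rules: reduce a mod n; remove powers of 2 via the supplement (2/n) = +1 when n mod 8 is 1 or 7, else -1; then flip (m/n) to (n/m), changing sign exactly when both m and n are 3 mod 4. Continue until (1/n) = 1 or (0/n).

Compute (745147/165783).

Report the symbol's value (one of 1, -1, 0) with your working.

(745147/165783): 745147 mod 165783 = 82015, so (745147/165783) = (82015/165783)
flip (82015/165783) -> (165783/82015): both odd, 82015 mod 4 = 3, 165783 mod 4 = 3, so the flip contributes -1; sign now -1
(165783/82015): 165783 mod 82015 = 1753, so (165783/82015) = (1753/82015)
flip (1753/82015) -> (82015/1753): both odd, 1753 mod 4 = 1, 82015 mod 4 = 3, so the flip contributes +1; sign now -1
(82015/1753): 82015 mod 1753 = 1377, so (82015/1753) = (1377/1753)
flip (1377/1753) -> (1753/1377): both odd, 1377 mod 4 = 1, 1753 mod 4 = 1, so the flip contributes +1; sign now -1
(1753/1377): 1753 mod 1377 = 376, so (1753/1377) = (376/1377)
factor out 2^3: 376 = 2^3·47; with 1377 mod 8 = 1, (2/1377) = +1; sign now -1; continue with (47/1377)
flip (47/1377) -> (1377/47): both odd, 47 mod 4 = 3, 1377 mod 4 = 1, so the flip contributes +1; sign now -1
(1377/47): 1377 mod 47 = 14, so (1377/47) = (14/47)
factor out 2^1: 14 = 2^1·7; with 47 mod 8 = 7, (2/47) = +1; sign now -1; continue with (7/47)
flip (7/47) -> (47/7): both odd, 7 mod 4 = 3, 47 mod 4 = 3, so the flip contributes -1; sign now +1
(47/7): 47 mod 7 = 5, so (47/7) = (5/7)
flip (5/7) -> (7/5): both odd, 5 mod 4 = 1, 7 mod 4 = 3, so the flip contributes +1; sign now +1
(7/5): 7 mod 5 = 2, so (7/5) = (2/5)
factor out 2^1: 2 = 2^1·1; with 5 mod 8 = 5, (2/5) = -1; sign now -1; continue with (1/5)
reached (1/5) = 1, so the symbol is -1

-1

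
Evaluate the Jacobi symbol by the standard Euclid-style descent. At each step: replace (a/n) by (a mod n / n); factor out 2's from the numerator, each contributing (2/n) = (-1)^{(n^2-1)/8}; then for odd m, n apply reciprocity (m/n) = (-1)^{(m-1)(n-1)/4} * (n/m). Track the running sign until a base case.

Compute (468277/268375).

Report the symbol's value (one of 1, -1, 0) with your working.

-1

(468277/268375) = (199902/268375)   [reduce mod 268375]
199902 = 2^1·99951; (2/268375) = +1 since 268375 mod 8 = 7, so (199902/268375) = (+1)^1·(99951/268375); sign now +1
reciprocity: (99951/268375) = -1·(268375/99951) since 99951 mod 4 = 3, 268375 mod 4 = 3; sign now -1
(268375/99951) = (68473/99951)   [reduce mod 99951]
reciprocity: (68473/99951) = +1·(99951/68473) since 68473 mod 4 = 1, 99951 mod 4 = 3; sign now -1
(99951/68473) = (31478/68473)   [reduce mod 68473]
31478 = 2^1·15739; (2/68473) = +1 since 68473 mod 8 = 1, so (31478/68473) = (+1)^1·(15739/68473); sign now -1
reciprocity: (15739/68473) = +1·(68473/15739) since 15739 mod 4 = 3, 68473 mod 4 = 1; sign now -1
(68473/15739) = (5517/15739)   [reduce mod 15739]
reciprocity: (5517/15739) = +1·(15739/5517) since 5517 mod 4 = 1, 15739 mod 4 = 3; sign now -1
(15739/5517) = (4705/5517)   [reduce mod 5517]
reciprocity: (4705/5517) = +1·(5517/4705) since 4705 mod 4 = 1, 5517 mod 4 = 1; sign now -1
(5517/4705) = (812/4705)   [reduce mod 4705]
812 = 2^2·203; (2/4705) = +1 since 4705 mod 8 = 1, so (812/4705) = (+1)^2·(203/4705); sign now -1
reciprocity: (203/4705) = +1·(4705/203) since 203 mod 4 = 3, 4705 mod 4 = 1; sign now -1
(4705/203) = (36/203)   [reduce mod 203]
36 = 2^2·9; (2/203) = -1 since 203 mod 8 = 3, so (36/203) = (-1)^2·(9/203); sign now -1
reciprocity: (9/203) = +1·(203/9) since 9 mod 4 = 1, 203 mod 4 = 3; sign now -1
(203/9) = (5/9)   [reduce mod 9]
reciprocity: (5/9) = +1·(9/5) since 5 mod 4 = 1, 9 mod 4 = 1; sign now -1
(9/5) = (4/5)   [reduce mod 5]
4 = 2^2·1; (2/5) = -1 since 5 mod 8 = 5, so (4/5) = (-1)^2·(1/5); sign now -1
(1/5) = 1; final value = sign = -1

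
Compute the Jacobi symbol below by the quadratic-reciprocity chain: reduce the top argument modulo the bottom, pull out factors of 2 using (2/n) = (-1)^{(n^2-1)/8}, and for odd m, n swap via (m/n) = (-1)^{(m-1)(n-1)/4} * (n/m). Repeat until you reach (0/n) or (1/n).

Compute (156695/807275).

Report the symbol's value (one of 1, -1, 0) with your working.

reciprocity: (156695/807275) = -1·(807275/156695) since 156695 mod 4 = 3, 807275 mod 4 = 3; sign now -1
(807275/156695) = (23800/156695)   [reduce mod 156695]
23800 = 2^3·2975; (2/156695) = +1 since 156695 mod 8 = 7, so (23800/156695) = (+1)^3·(2975/156695); sign now -1
reciprocity: (2975/156695) = -1·(156695/2975) since 2975 mod 4 = 3, 156695 mod 4 = 3; sign now +1
(156695/2975) = (1995/2975)   [reduce mod 2975]
reciprocity: (1995/2975) = -1·(2975/1995) since 1995 mod 4 = 3, 2975 mod 4 = 3; sign now -1
(2975/1995) = (980/1995)   [reduce mod 1995]
980 = 2^2·245; (2/1995) = -1 since 1995 mod 8 = 3, so (980/1995) = (-1)^2·(245/1995); sign now -1
reciprocity: (245/1995) = +1·(1995/245) since 245 mod 4 = 1, 1995 mod 4 = 3; sign now -1
(1995/245) = (35/245)   [reduce mod 245]
reciprocity: (35/245) = +1·(245/35) since 35 mod 4 = 3, 245 mod 4 = 1; sign now -1
(245/35) = (0/35)   [reduce mod 35]
(0/35) = 0   [gcd(a, n) > 1]; final value = 0

0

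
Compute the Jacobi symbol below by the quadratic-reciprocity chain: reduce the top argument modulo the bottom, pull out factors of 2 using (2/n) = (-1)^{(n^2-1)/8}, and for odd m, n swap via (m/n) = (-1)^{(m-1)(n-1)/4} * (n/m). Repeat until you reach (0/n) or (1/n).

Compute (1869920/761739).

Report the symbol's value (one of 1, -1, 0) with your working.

1

(1869920/761739) = (346442/761739)   [reduce mod 761739]
346442 = 2^1·173221; (2/761739) = -1 since 761739 mod 8 = 3, so (346442/761739) = (-1)^1·(173221/761739); sign now -1
reciprocity: (173221/761739) = +1·(761739/173221) since 173221 mod 4 = 1, 761739 mod 4 = 3; sign now -1
(761739/173221) = (68855/173221)   [reduce mod 173221]
reciprocity: (68855/173221) = +1·(173221/68855) since 68855 mod 4 = 3, 173221 mod 4 = 1; sign now -1
(173221/68855) = (35511/68855)   [reduce mod 68855]
reciprocity: (35511/68855) = -1·(68855/35511) since 35511 mod 4 = 3, 68855 mod 4 = 3; sign now +1
(68855/35511) = (33344/35511)   [reduce mod 35511]
33344 = 2^6·521; (2/35511) = +1 since 35511 mod 8 = 7, so (33344/35511) = (+1)^6·(521/35511); sign now +1
reciprocity: (521/35511) = +1·(35511/521) since 521 mod 4 = 1, 35511 mod 4 = 3; sign now +1
(35511/521) = (83/521)   [reduce mod 521]
reciprocity: (83/521) = +1·(521/83) since 83 mod 4 = 3, 521 mod 4 = 1; sign now +1
(521/83) = (23/83)   [reduce mod 83]
reciprocity: (23/83) = -1·(83/23) since 23 mod 4 = 3, 83 mod 4 = 3; sign now -1
(83/23) = (14/23)   [reduce mod 23]
14 = 2^1·7; (2/23) = +1 since 23 mod 8 = 7, so (14/23) = (+1)^1·(7/23); sign now -1
reciprocity: (7/23) = -1·(23/7) since 7 mod 4 = 3, 23 mod 4 = 3; sign now +1
(23/7) = (2/7)   [reduce mod 7]
2 = 2^1·1; (2/7) = +1 since 7 mod 8 = 7, so (2/7) = (+1)^1·(1/7); sign now +1
(1/7) = 1; final value = sign = +1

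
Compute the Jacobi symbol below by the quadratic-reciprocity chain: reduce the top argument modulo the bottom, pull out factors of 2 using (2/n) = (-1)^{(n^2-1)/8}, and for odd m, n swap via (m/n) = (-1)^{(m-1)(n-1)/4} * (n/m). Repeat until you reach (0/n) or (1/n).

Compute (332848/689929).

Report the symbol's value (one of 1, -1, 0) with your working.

1

332848 = 2^4·20803; (2/689929) = +1 since 689929 mod 8 = 1, so (332848/689929) = (+1)^4·(20803/689929); sign now +1
reciprocity: (20803/689929) = +1·(689929/20803) since 20803 mod 4 = 3, 689929 mod 4 = 1; sign now +1
(689929/20803) = (3430/20803)   [reduce mod 20803]
3430 = 2^1·1715; (2/20803) = -1 since 20803 mod 8 = 3, so (3430/20803) = (-1)^1·(1715/20803); sign now -1
reciprocity: (1715/20803) = -1·(20803/1715) since 1715 mod 4 = 3, 20803 mod 4 = 3; sign now +1
(20803/1715) = (223/1715)   [reduce mod 1715]
reciprocity: (223/1715) = -1·(1715/223) since 223 mod 4 = 3, 1715 mod 4 = 3; sign now -1
(1715/223) = (154/223)   [reduce mod 223]
154 = 2^1·77; (2/223) = +1 since 223 mod 8 = 7, so (154/223) = (+1)^1·(77/223); sign now -1
reciprocity: (77/223) = +1·(223/77) since 77 mod 4 = 1, 223 mod 4 = 3; sign now -1
(223/77) = (69/77)   [reduce mod 77]
reciprocity: (69/77) = +1·(77/69) since 69 mod 4 = 1, 77 mod 4 = 1; sign now -1
(77/69) = (8/69)   [reduce mod 69]
8 = 2^3·1; (2/69) = -1 since 69 mod 8 = 5, so (8/69) = (-1)^3·(1/69); sign now +1
(1/69) = 1; final value = sign = +1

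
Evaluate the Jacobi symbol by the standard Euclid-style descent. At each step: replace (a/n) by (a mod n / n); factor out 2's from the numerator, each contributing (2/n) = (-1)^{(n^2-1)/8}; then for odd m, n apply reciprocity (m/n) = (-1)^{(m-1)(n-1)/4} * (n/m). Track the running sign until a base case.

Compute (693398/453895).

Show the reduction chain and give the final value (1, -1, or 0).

-1

(693398/453895) = (239503/453895)   [reduce mod 453895]
reciprocity: (239503/453895) = -1·(453895/239503) since 239503 mod 4 = 3, 453895 mod 4 = 3; sign now -1
(453895/239503) = (214392/239503)   [reduce mod 239503]
214392 = 2^3·26799; (2/239503) = +1 since 239503 mod 8 = 7, so (214392/239503) = (+1)^3·(26799/239503); sign now -1
reciprocity: (26799/239503) = -1·(239503/26799) since 26799 mod 4 = 3, 239503 mod 4 = 3; sign now +1
(239503/26799) = (25111/26799)   [reduce mod 26799]
reciprocity: (25111/26799) = -1·(26799/25111) since 25111 mod 4 = 3, 26799 mod 4 = 3; sign now -1
(26799/25111) = (1688/25111)   [reduce mod 25111]
1688 = 2^3·211; (2/25111) = +1 since 25111 mod 8 = 7, so (1688/25111) = (+1)^3·(211/25111); sign now -1
reciprocity: (211/25111) = -1·(25111/211) since 211 mod 4 = 3, 25111 mod 4 = 3; sign now +1
(25111/211) = (2/211)   [reduce mod 211]
2 = 2^1·1; (2/211) = -1 since 211 mod 8 = 3, so (2/211) = (-1)^1·(1/211); sign now -1
(1/211) = 1; final value = sign = -1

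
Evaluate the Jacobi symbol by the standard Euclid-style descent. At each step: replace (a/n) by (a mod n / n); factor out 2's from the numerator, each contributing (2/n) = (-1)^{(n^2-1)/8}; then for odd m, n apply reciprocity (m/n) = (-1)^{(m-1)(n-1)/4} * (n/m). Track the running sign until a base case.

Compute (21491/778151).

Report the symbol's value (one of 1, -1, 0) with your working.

-1

flip (21491/778151) -> (778151/21491): both odd, 21491 mod 4 = 3, 778151 mod 4 = 3, so the flip contributes -1; sign now -1
(778151/21491): 778151 mod 21491 = 4475, so (778151/21491) = (4475/21491)
flip (4475/21491) -> (21491/4475): both odd, 4475 mod 4 = 3, 21491 mod 4 = 3, so the flip contributes -1; sign now +1
(21491/4475): 21491 mod 4475 = 3591, so (21491/4475) = (3591/4475)
flip (3591/4475) -> (4475/3591): both odd, 3591 mod 4 = 3, 4475 mod 4 = 3, so the flip contributes -1; sign now -1
(4475/3591): 4475 mod 3591 = 884, so (4475/3591) = (884/3591)
factor out 2^2: 884 = 2^2·221; with 3591 mod 8 = 7, (2/3591) = +1; sign now -1; continue with (221/3591)
flip (221/3591) -> (3591/221): both odd, 221 mod 4 = 1, 3591 mod 4 = 3, so the flip contributes +1; sign now -1
(3591/221): 3591 mod 221 = 55, so (3591/221) = (55/221)
flip (55/221) -> (221/55): both odd, 55 mod 4 = 3, 221 mod 4 = 1, so the flip contributes +1; sign now -1
(221/55): 221 mod 55 = 1, so (221/55) = (1/55)
reached (1/55) = 1, so the symbol is -1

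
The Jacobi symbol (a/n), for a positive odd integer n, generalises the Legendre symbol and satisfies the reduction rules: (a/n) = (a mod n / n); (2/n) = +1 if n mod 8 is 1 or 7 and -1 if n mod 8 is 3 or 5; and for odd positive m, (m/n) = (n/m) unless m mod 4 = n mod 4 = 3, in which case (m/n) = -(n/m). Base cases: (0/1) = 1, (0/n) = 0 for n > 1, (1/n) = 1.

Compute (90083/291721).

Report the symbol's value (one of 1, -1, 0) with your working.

1

reciprocity: (90083/291721) = +1·(291721/90083) since 90083 mod 4 = 3, 291721 mod 4 = 1; sign now +1
(291721/90083) = (21472/90083)   [reduce mod 90083]
21472 = 2^5·671; (2/90083) = -1 since 90083 mod 8 = 3, so (21472/90083) = (-1)^5·(671/90083); sign now -1
reciprocity: (671/90083) = -1·(90083/671) since 671 mod 4 = 3, 90083 mod 4 = 3; sign now +1
(90083/671) = (169/671)   [reduce mod 671]
reciprocity: (169/671) = +1·(671/169) since 169 mod 4 = 1, 671 mod 4 = 3; sign now +1
(671/169) = (164/169)   [reduce mod 169]
164 = 2^2·41; (2/169) = +1 since 169 mod 8 = 1, so (164/169) = (+1)^2·(41/169); sign now +1
reciprocity: (41/169) = +1·(169/41) since 41 mod 4 = 1, 169 mod 4 = 1; sign now +1
(169/41) = (5/41)   [reduce mod 41]
reciprocity: (5/41) = +1·(41/5) since 5 mod 4 = 1, 41 mod 4 = 1; sign now +1
(41/5) = (1/5)   [reduce mod 5]
(1/5) = 1; final value = sign = +1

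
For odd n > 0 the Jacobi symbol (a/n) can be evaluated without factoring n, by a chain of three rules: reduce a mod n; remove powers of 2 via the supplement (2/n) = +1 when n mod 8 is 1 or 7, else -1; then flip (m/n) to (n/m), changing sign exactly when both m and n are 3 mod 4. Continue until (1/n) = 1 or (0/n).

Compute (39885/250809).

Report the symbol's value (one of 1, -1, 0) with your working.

reciprocity: (39885/250809) = +1·(250809/39885) since 39885 mod 4 = 1, 250809 mod 4 = 1; sign now +1
(250809/39885) = (11499/39885)   [reduce mod 39885]
reciprocity: (11499/39885) = +1·(39885/11499) since 11499 mod 4 = 3, 39885 mod 4 = 1; sign now +1
(39885/11499) = (5388/11499)   [reduce mod 11499]
5388 = 2^2·1347; (2/11499) = -1 since 11499 mod 8 = 3, so (5388/11499) = (-1)^2·(1347/11499); sign now +1
reciprocity: (1347/11499) = -1·(11499/1347) since 1347 mod 4 = 3, 11499 mod 4 = 3; sign now -1
(11499/1347) = (723/1347)   [reduce mod 1347]
reciprocity: (723/1347) = -1·(1347/723) since 723 mod 4 = 3, 1347 mod 4 = 3; sign now +1
(1347/723) = (624/723)   [reduce mod 723]
624 = 2^4·39; (2/723) = -1 since 723 mod 8 = 3, so (624/723) = (-1)^4·(39/723); sign now +1
reciprocity: (39/723) = -1·(723/39) since 39 mod 4 = 3, 723 mod 4 = 3; sign now -1
(723/39) = (21/39)   [reduce mod 39]
reciprocity: (21/39) = +1·(39/21) since 21 mod 4 = 1, 39 mod 4 = 3; sign now -1
(39/21) = (18/21)   [reduce mod 21]
18 = 2^1·9; (2/21) = -1 since 21 mod 8 = 5, so (18/21) = (-1)^1·(9/21); sign now +1
reciprocity: (9/21) = +1·(21/9) since 9 mod 4 = 1, 21 mod 4 = 1; sign now +1
(21/9) = (3/9)   [reduce mod 9]
reciprocity: (3/9) = +1·(9/3) since 3 mod 4 = 3, 9 mod 4 = 1; sign now +1
(9/3) = (0/3)   [reduce mod 3]
(0/3) = 0   [gcd(a, n) > 1]; final value = 0

0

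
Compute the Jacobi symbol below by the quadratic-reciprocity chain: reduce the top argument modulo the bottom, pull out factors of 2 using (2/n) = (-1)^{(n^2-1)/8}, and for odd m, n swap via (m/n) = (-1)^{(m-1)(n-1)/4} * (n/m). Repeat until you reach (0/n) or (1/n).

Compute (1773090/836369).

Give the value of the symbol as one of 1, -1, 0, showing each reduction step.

1

(1773090/836369) = (100352/836369)   [reduce mod 836369]
100352 = 2^11·49; (2/836369) = +1 since 836369 mod 8 = 1, so (100352/836369) = (+1)^11·(49/836369); sign now +1
reciprocity: (49/836369) = +1·(836369/49) since 49 mod 4 = 1, 836369 mod 4 = 1; sign now +1
(836369/49) = (37/49)   [reduce mod 49]
reciprocity: (37/49) = +1·(49/37) since 37 mod 4 = 1, 49 mod 4 = 1; sign now +1
(49/37) = (12/37)   [reduce mod 37]
12 = 2^2·3; (2/37) = -1 since 37 mod 8 = 5, so (12/37) = (-1)^2·(3/37); sign now +1
reciprocity: (3/37) = +1·(37/3) since 3 mod 4 = 3, 37 mod 4 = 1; sign now +1
(37/3) = (1/3)   [reduce mod 3]
(1/3) = 1; final value = sign = +1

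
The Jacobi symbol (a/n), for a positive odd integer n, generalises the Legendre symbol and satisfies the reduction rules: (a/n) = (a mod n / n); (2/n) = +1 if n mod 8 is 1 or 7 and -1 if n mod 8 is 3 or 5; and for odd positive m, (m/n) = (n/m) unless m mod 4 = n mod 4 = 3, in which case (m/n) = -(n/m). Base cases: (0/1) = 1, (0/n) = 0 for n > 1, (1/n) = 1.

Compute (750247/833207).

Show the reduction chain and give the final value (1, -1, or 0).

reciprocity: (750247/833207) = -1·(833207/750247) since 750247 mod 4 = 3, 833207 mod 4 = 3; sign now -1
(833207/750247) = (82960/750247)   [reduce mod 750247]
82960 = 2^4·5185; (2/750247) = +1 since 750247 mod 8 = 7, so (82960/750247) = (+1)^4·(5185/750247); sign now -1
reciprocity: (5185/750247) = +1·(750247/5185) since 5185 mod 4 = 1, 750247 mod 4 = 3; sign now -1
(750247/5185) = (3607/5185)   [reduce mod 5185]
reciprocity: (3607/5185) = +1·(5185/3607) since 3607 mod 4 = 3, 5185 mod 4 = 1; sign now -1
(5185/3607) = (1578/3607)   [reduce mod 3607]
1578 = 2^1·789; (2/3607) = +1 since 3607 mod 8 = 7, so (1578/3607) = (+1)^1·(789/3607); sign now -1
reciprocity: (789/3607) = +1·(3607/789) since 789 mod 4 = 1, 3607 mod 4 = 3; sign now -1
(3607/789) = (451/789)   [reduce mod 789]
reciprocity: (451/789) = +1·(789/451) since 451 mod 4 = 3, 789 mod 4 = 1; sign now -1
(789/451) = (338/451)   [reduce mod 451]
338 = 2^1·169; (2/451) = -1 since 451 mod 8 = 3, so (338/451) = (-1)^1·(169/451); sign now +1
reciprocity: (169/451) = +1·(451/169) since 169 mod 4 = 1, 451 mod 4 = 3; sign now +1
(451/169) = (113/169)   [reduce mod 169]
reciprocity: (113/169) = +1·(169/113) since 113 mod 4 = 1, 169 mod 4 = 1; sign now +1
(169/113) = (56/113)   [reduce mod 113]
56 = 2^3·7; (2/113) = +1 since 113 mod 8 = 1, so (56/113) = (+1)^3·(7/113); sign now +1
reciprocity: (7/113) = +1·(113/7) since 7 mod 4 = 3, 113 mod 4 = 1; sign now +1
(113/7) = (1/7)   [reduce mod 7]
(1/7) = 1; final value = sign = +1

1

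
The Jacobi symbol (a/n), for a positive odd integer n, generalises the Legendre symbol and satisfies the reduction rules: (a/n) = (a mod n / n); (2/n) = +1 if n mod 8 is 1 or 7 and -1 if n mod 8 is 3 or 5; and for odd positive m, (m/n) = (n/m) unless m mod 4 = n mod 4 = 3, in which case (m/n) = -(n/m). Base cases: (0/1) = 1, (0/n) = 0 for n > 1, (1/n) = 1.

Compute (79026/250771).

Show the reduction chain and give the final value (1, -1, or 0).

factor out 2^1: 79026 = 2^1·39513; with 250771 mod 8 = 3, (2/250771) = -1; sign now -1; continue with (39513/250771)
flip (39513/250771) -> (250771/39513): both odd, 39513 mod 4 = 1, 250771 mod 4 = 3, so the flip contributes +1; sign now -1
(250771/39513): 250771 mod 39513 = 13693, so (250771/39513) = (13693/39513)
flip (13693/39513) -> (39513/13693): both odd, 13693 mod 4 = 1, 39513 mod 4 = 1, so the flip contributes +1; sign now -1
(39513/13693): 39513 mod 13693 = 12127, so (39513/13693) = (12127/13693)
flip (12127/13693) -> (13693/12127): both odd, 12127 mod 4 = 3, 13693 mod 4 = 1, so the flip contributes +1; sign now -1
(13693/12127): 13693 mod 12127 = 1566, so (13693/12127) = (1566/12127)
factor out 2^1: 1566 = 2^1·783; with 12127 mod 8 = 7, (2/12127) = +1; sign now -1; continue with (783/12127)
flip (783/12127) -> (12127/783): both odd, 783 mod 4 = 3, 12127 mod 4 = 3, so the flip contributes -1; sign now +1
(12127/783): 12127 mod 783 = 382, so (12127/783) = (382/783)
factor out 2^1: 382 = 2^1·191; with 783 mod 8 = 7, (2/783) = +1; sign now +1; continue with (191/783)
flip (191/783) -> (783/191): both odd, 191 mod 4 = 3, 783 mod 4 = 3, so the flip contributes -1; sign now -1
(783/191): 783 mod 191 = 19, so (783/191) = (19/191)
flip (19/191) -> (191/19): both odd, 19 mod 4 = 3, 191 mod 4 = 3, so the flip contributes -1; sign now +1
(191/19): 191 mod 19 = 1, so (191/19) = (1/19)
reached (1/19) = 1, so the symbol is +1

1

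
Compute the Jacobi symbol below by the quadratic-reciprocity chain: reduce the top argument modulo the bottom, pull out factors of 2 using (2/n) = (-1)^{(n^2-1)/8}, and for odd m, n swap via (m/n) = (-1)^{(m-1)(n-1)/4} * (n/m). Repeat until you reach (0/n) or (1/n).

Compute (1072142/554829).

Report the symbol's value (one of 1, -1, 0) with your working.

-1

(1072142/554829) = (517313/554829)   [reduce mod 554829]
reciprocity: (517313/554829) = +1·(554829/517313) since 517313 mod 4 = 1, 554829 mod 4 = 1; sign now +1
(554829/517313) = (37516/517313)   [reduce mod 517313]
37516 = 2^2·9379; (2/517313) = +1 since 517313 mod 8 = 1, so (37516/517313) = (+1)^2·(9379/517313); sign now +1
reciprocity: (9379/517313) = +1·(517313/9379) since 9379 mod 4 = 3, 517313 mod 4 = 1; sign now +1
(517313/9379) = (1468/9379)   [reduce mod 9379]
1468 = 2^2·367; (2/9379) = -1 since 9379 mod 8 = 3, so (1468/9379) = (-1)^2·(367/9379); sign now +1
reciprocity: (367/9379) = -1·(9379/367) since 367 mod 4 = 3, 9379 mod 4 = 3; sign now -1
(9379/367) = (204/367)   [reduce mod 367]
204 = 2^2·51; (2/367) = +1 since 367 mod 8 = 7, so (204/367) = (+1)^2·(51/367); sign now -1
reciprocity: (51/367) = -1·(367/51) since 51 mod 4 = 3, 367 mod 4 = 3; sign now +1
(367/51) = (10/51)   [reduce mod 51]
10 = 2^1·5; (2/51) = -1 since 51 mod 8 = 3, so (10/51) = (-1)^1·(5/51); sign now -1
reciprocity: (5/51) = +1·(51/5) since 5 mod 4 = 1, 51 mod 4 = 3; sign now -1
(51/5) = (1/5)   [reduce mod 5]
(1/5) = 1; final value = sign = -1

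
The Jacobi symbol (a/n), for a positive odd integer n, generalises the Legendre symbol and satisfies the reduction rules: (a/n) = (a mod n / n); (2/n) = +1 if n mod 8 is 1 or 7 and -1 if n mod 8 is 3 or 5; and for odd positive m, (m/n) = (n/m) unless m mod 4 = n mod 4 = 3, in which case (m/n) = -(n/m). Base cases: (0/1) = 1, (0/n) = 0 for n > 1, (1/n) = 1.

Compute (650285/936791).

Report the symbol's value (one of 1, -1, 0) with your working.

flip (650285/936791) -> (936791/650285): both odd, 650285 mod 4 = 1, 936791 mod 4 = 3, so the flip contributes +1; sign now +1
(936791/650285): 936791 mod 650285 = 286506, so (936791/650285) = (286506/650285)
factor out 2^1: 286506 = 2^1·143253; with 650285 mod 8 = 5, (2/650285) = -1; sign now -1; continue with (143253/650285)
flip (143253/650285) -> (650285/143253): both odd, 143253 mod 4 = 1, 650285 mod 4 = 1, so the flip contributes +1; sign now -1
(650285/143253): 650285 mod 143253 = 77273, so (650285/143253) = (77273/143253)
flip (77273/143253) -> (143253/77273): both odd, 77273 mod 4 = 1, 143253 mod 4 = 1, so the flip contributes +1; sign now -1
(143253/77273): 143253 mod 77273 = 65980, so (143253/77273) = (65980/77273)
factor out 2^2: 65980 = 2^2·16495; with 77273 mod 8 = 1, (2/77273) = +1; sign now -1; continue with (16495/77273)
flip (16495/77273) -> (77273/16495): both odd, 16495 mod 4 = 3, 77273 mod 4 = 1, so the flip contributes +1; sign now -1
(77273/16495): 77273 mod 16495 = 11293, so (77273/16495) = (11293/16495)
flip (11293/16495) -> (16495/11293): both odd, 11293 mod 4 = 1, 16495 mod 4 = 3, so the flip contributes +1; sign now -1
(16495/11293): 16495 mod 11293 = 5202, so (16495/11293) = (5202/11293)
factor out 2^1: 5202 = 2^1·2601; with 11293 mod 8 = 5, (2/11293) = -1; sign now +1; continue with (2601/11293)
flip (2601/11293) -> (11293/2601): both odd, 2601 mod 4 = 1, 11293 mod 4 = 1, so the flip contributes +1; sign now +1
(11293/2601): 11293 mod 2601 = 889, so (11293/2601) = (889/2601)
flip (889/2601) -> (2601/889): both odd, 889 mod 4 = 1, 2601 mod 4 = 1, so the flip contributes +1; sign now +1
(2601/889): 2601 mod 889 = 823, so (2601/889) = (823/889)
flip (823/889) -> (889/823): both odd, 823 mod 4 = 3, 889 mod 4 = 1, so the flip contributes +1; sign now +1
(889/823): 889 mod 823 = 66, so (889/823) = (66/823)
factor out 2^1: 66 = 2^1·33; with 823 mod 8 = 7, (2/823) = +1; sign now +1; continue with (33/823)
flip (33/823) -> (823/33): both odd, 33 mod 4 = 1, 823 mod 4 = 3, so the flip contributes +1; sign now +1
(823/33): 823 mod 33 = 31, so (823/33) = (31/33)
flip (31/33) -> (33/31): both odd, 31 mod 4 = 3, 33 mod 4 = 1, so the flip contributes +1; sign now +1
(33/31): 33 mod 31 = 2, so (33/31) = (2/31)
factor out 2^1: 2 = 2^1·1; with 31 mod 8 = 7, (2/31) = +1; sign now +1; continue with (1/31)
reached (1/31) = 1, so the symbol is +1

1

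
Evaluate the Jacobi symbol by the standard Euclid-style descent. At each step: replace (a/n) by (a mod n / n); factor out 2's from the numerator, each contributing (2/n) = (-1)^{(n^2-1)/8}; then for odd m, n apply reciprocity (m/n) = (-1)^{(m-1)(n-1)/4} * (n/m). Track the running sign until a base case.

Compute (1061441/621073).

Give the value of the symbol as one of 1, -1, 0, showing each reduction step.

-1

(1061441/621073) = (440368/621073)   [reduce mod 621073]
440368 = 2^4·27523; (2/621073) = +1 since 621073 mod 8 = 1, so (440368/621073) = (+1)^4·(27523/621073); sign now +1
reciprocity: (27523/621073) = +1·(621073/27523) since 27523 mod 4 = 3, 621073 mod 4 = 1; sign now +1
(621073/27523) = (15567/27523)   [reduce mod 27523]
reciprocity: (15567/27523) = -1·(27523/15567) since 15567 mod 4 = 3, 27523 mod 4 = 3; sign now -1
(27523/15567) = (11956/15567)   [reduce mod 15567]
11956 = 2^2·2989; (2/15567) = +1 since 15567 mod 8 = 7, so (11956/15567) = (+1)^2·(2989/15567); sign now -1
reciprocity: (2989/15567) = +1·(15567/2989) since 2989 mod 4 = 1, 15567 mod 4 = 3; sign now -1
(15567/2989) = (622/2989)   [reduce mod 2989]
622 = 2^1·311; (2/2989) = -1 since 2989 mod 8 = 5, so (622/2989) = (-1)^1·(311/2989); sign now +1
reciprocity: (311/2989) = +1·(2989/311) since 311 mod 4 = 3, 2989 mod 4 = 1; sign now +1
(2989/311) = (190/311)   [reduce mod 311]
190 = 2^1·95; (2/311) = +1 since 311 mod 8 = 7, so (190/311) = (+1)^1·(95/311); sign now +1
reciprocity: (95/311) = -1·(311/95) since 95 mod 4 = 3, 311 mod 4 = 3; sign now -1
(311/95) = (26/95)   [reduce mod 95]
26 = 2^1·13; (2/95) = +1 since 95 mod 8 = 7, so (26/95) = (+1)^1·(13/95); sign now -1
reciprocity: (13/95) = +1·(95/13) since 13 mod 4 = 1, 95 mod 4 = 3; sign now -1
(95/13) = (4/13)   [reduce mod 13]
4 = 2^2·1; (2/13) = -1 since 13 mod 8 = 5, so (4/13) = (-1)^2·(1/13); sign now -1
(1/13) = 1; final value = sign = -1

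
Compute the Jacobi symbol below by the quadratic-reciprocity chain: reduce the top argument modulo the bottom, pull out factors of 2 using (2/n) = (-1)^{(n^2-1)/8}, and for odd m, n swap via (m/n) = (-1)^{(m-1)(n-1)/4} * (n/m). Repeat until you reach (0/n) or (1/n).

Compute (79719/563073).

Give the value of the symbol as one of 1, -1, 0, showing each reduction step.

flip (79719/563073) -> (563073/79719): both odd, 79719 mod 4 = 3, 563073 mod 4 = 1, so the flip contributes +1; sign now +1
(563073/79719): 563073 mod 79719 = 5040, so (563073/79719) = (5040/79719)
factor out 2^4: 5040 = 2^4·315; with 79719 mod 8 = 7, (2/79719) = +1; sign now +1; continue with (315/79719)
flip (315/79719) -> (79719/315): both odd, 315 mod 4 = 3, 79719 mod 4 = 3, so the flip contributes -1; sign now -1
(79719/315): 79719 mod 315 = 24, so (79719/315) = (24/315)
factor out 2^3: 24 = 2^3·3; with 315 mod 8 = 3, (2/315) = -1; sign now +1; continue with (3/315)
flip (3/315) -> (315/3): both odd, 3 mod 4 = 3, 315 mod 4 = 3, so the flip contributes -1; sign now -1
(315/3): 315 mod 3 = 0, so (315/3) = (0/3)
reached (0/3); gcd(a, n) > 1, so (0/3) = 0 and the symbol is 0

0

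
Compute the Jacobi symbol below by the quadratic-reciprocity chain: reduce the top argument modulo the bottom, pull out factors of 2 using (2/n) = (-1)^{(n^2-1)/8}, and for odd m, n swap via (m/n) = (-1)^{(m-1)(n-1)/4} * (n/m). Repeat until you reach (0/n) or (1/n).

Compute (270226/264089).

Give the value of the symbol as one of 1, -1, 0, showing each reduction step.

(270226/264089) = (6137/264089)   [reduce mod 264089]
reciprocity: (6137/264089) = +1·(264089/6137) since 6137 mod 4 = 1, 264089 mod 4 = 1; sign now +1
(264089/6137) = (198/6137)   [reduce mod 6137]
198 = 2^1·99; (2/6137) = +1 since 6137 mod 8 = 1, so (198/6137) = (+1)^1·(99/6137); sign now +1
reciprocity: (99/6137) = +1·(6137/99) since 99 mod 4 = 3, 6137 mod 4 = 1; sign now +1
(6137/99) = (98/99)   [reduce mod 99]
98 = 2^1·49; (2/99) = -1 since 99 mod 8 = 3, so (98/99) = (-1)^1·(49/99); sign now -1
reciprocity: (49/99) = +1·(99/49) since 49 mod 4 = 1, 99 mod 4 = 3; sign now -1
(99/49) = (1/49)   [reduce mod 49]
(1/49) = 1; final value = sign = -1

-1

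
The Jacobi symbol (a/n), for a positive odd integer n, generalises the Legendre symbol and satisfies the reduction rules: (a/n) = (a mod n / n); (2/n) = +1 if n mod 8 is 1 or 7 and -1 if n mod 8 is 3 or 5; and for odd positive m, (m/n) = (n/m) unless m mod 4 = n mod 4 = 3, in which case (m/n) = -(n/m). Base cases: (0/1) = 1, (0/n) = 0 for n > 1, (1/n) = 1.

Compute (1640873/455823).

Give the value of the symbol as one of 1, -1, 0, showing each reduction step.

(1640873/455823) = (273404/455823)   [reduce mod 455823]
273404 = 2^2·68351; (2/455823) = +1 since 455823 mod 8 = 7, so (273404/455823) = (+1)^2·(68351/455823); sign now +1
reciprocity: (68351/455823) = -1·(455823/68351) since 68351 mod 4 = 3, 455823 mod 4 = 3; sign now -1
(455823/68351) = (45717/68351)   [reduce mod 68351]
reciprocity: (45717/68351) = +1·(68351/45717) since 45717 mod 4 = 1, 68351 mod 4 = 3; sign now -1
(68351/45717) = (22634/45717)   [reduce mod 45717]
22634 = 2^1·11317; (2/45717) = -1 since 45717 mod 8 = 5, so (22634/45717) = (-1)^1·(11317/45717); sign now +1
reciprocity: (11317/45717) = +1·(45717/11317) since 11317 mod 4 = 1, 45717 mod 4 = 1; sign now +1
(45717/11317) = (449/11317)   [reduce mod 11317]
reciprocity: (449/11317) = +1·(11317/449) since 449 mod 4 = 1, 11317 mod 4 = 1; sign now +1
(11317/449) = (92/449)   [reduce mod 449]
92 = 2^2·23; (2/449) = +1 since 449 mod 8 = 1, so (92/449) = (+1)^2·(23/449); sign now +1
reciprocity: (23/449) = +1·(449/23) since 23 mod 4 = 3, 449 mod 4 = 1; sign now +1
(449/23) = (12/23)   [reduce mod 23]
12 = 2^2·3; (2/23) = +1 since 23 mod 8 = 7, so (12/23) = (+1)^2·(3/23); sign now +1
reciprocity: (3/23) = -1·(23/3) since 3 mod 4 = 3, 23 mod 4 = 3; sign now -1
(23/3) = (2/3)   [reduce mod 3]
2 = 2^1·1; (2/3) = -1 since 3 mod 8 = 3, so (2/3) = (-1)^1·(1/3); sign now +1
(1/3) = 1; final value = sign = +1

1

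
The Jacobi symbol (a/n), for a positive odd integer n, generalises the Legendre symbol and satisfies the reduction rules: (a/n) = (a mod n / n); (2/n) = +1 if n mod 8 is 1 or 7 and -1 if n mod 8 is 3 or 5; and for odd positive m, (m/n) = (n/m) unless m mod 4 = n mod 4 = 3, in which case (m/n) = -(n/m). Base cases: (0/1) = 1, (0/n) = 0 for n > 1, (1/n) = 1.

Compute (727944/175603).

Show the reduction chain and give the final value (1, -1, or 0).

(727944/175603) = (25532/175603)   [reduce mod 175603]
25532 = 2^2·6383; (2/175603) = -1 since 175603 mod 8 = 3, so (25532/175603) = (-1)^2·(6383/175603); sign now +1
reciprocity: (6383/175603) = -1·(175603/6383) since 6383 mod 4 = 3, 175603 mod 4 = 3; sign now -1
(175603/6383) = (3262/6383)   [reduce mod 6383]
3262 = 2^1·1631; (2/6383) = +1 since 6383 mod 8 = 7, so (3262/6383) = (+1)^1·(1631/6383); sign now -1
reciprocity: (1631/6383) = -1·(6383/1631) since 1631 mod 4 = 3, 6383 mod 4 = 3; sign now +1
(6383/1631) = (1490/1631)   [reduce mod 1631]
1490 = 2^1·745; (2/1631) = +1 since 1631 mod 8 = 7, so (1490/1631) = (+1)^1·(745/1631); sign now +1
reciprocity: (745/1631) = +1·(1631/745) since 745 mod 4 = 1, 1631 mod 4 = 3; sign now +1
(1631/745) = (141/745)   [reduce mod 745]
reciprocity: (141/745) = +1·(745/141) since 141 mod 4 = 1, 745 mod 4 = 1; sign now +1
(745/141) = (40/141)   [reduce mod 141]
40 = 2^3·5; (2/141) = -1 since 141 mod 8 = 5, so (40/141) = (-1)^3·(5/141); sign now -1
reciprocity: (5/141) = +1·(141/5) since 5 mod 4 = 1, 141 mod 4 = 1; sign now -1
(141/5) = (1/5)   [reduce mod 5]
(1/5) = 1; final value = sign = -1

-1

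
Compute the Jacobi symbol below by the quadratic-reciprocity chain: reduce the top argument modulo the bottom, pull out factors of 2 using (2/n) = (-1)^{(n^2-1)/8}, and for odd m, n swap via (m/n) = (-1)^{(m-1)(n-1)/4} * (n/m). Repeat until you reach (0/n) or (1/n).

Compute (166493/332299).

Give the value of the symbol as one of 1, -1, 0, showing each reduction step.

1

flip (166493/332299) -> (332299/166493): both odd, 166493 mod 4 = 1, 332299 mod 4 = 3, so the flip contributes +1; sign now +1
(332299/166493): 332299 mod 166493 = 165806, so (332299/166493) = (165806/166493)
factor out 2^1: 165806 = 2^1·82903; with 166493 mod 8 = 5, (2/166493) = -1; sign now -1; continue with (82903/166493)
flip (82903/166493) -> (166493/82903): both odd, 82903 mod 4 = 3, 166493 mod 4 = 1, so the flip contributes +1; sign now -1
(166493/82903): 166493 mod 82903 = 687, so (166493/82903) = (687/82903)
flip (687/82903) -> (82903/687): both odd, 687 mod 4 = 3, 82903 mod 4 = 3, so the flip contributes -1; sign now +1
(82903/687): 82903 mod 687 = 463, so (82903/687) = (463/687)
flip (463/687) -> (687/463): both odd, 463 mod 4 = 3, 687 mod 4 = 3, so the flip contributes -1; sign now -1
(687/463): 687 mod 463 = 224, so (687/463) = (224/463)
factor out 2^5: 224 = 2^5·7; with 463 mod 8 = 7, (2/463) = +1; sign now -1; continue with (7/463)
flip (7/463) -> (463/7): both odd, 7 mod 4 = 3, 463 mod 4 = 3, so the flip contributes -1; sign now +1
(463/7): 463 mod 7 = 1, so (463/7) = (1/7)
reached (1/7) = 1, so the symbol is +1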